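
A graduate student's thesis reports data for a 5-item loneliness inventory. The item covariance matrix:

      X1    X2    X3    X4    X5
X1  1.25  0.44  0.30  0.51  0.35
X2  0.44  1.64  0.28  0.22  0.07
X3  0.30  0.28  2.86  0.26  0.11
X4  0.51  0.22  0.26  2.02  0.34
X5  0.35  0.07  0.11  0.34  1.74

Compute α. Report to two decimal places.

Σσᵢ² = 1.25 + 1.64 + 2.86 + 2.02 + 1.74 = 9.51
Sum of off-diagonal covariances = 2.88
σ²_total = 9.51 + 2 × 2.88 = 15.27
α = (k/(k−1))·(1 − Σσᵢ²/σ²_total) = (5/4)·(1 − 9.51/15.27) = 0.47

α = 0.47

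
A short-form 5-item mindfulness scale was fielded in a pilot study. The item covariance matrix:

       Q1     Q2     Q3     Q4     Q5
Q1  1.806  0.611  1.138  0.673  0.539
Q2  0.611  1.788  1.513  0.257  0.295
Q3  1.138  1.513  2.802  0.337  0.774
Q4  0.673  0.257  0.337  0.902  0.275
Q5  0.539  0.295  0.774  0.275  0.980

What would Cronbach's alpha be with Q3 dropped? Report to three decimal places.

Remaining items: Q1, Q2, Q4, Q5 (k = 4).
Σσᵢ² = 1.806 + 1.788 + 0.902 + 0.980 = 5.476
total variance = 5.476 + 2 × 2.650 = 10.776
α (item deleted) = (4/3)·(1 − 5.476/10.776) = 0.656

Cronbach's alpha = 0.656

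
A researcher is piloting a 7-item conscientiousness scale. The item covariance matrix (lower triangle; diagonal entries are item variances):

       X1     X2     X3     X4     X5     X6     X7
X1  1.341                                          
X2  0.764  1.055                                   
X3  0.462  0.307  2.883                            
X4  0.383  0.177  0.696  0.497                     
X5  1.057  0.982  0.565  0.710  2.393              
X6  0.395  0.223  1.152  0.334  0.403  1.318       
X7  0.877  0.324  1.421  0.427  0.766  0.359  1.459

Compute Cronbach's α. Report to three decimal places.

α = 0.817

Σσ²ᵢ = 1.341 + 1.055 + 2.883 + 0.497 + 2.393 + 1.318 + 1.459 = 10.946
Σ_{i<j} σ_ij = 12.784
σ²_T = 10.946 + 2 × 12.784 = 36.514
α = (k/(k−1))·(1 − Σσ²ᵢ/σ²_T) = (7/6)·(1 − 10.946/36.514) = 0.817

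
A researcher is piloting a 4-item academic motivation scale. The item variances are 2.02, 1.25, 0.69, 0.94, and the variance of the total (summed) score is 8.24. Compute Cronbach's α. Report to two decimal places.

Cronbach's α = 0.54

Σσ²ᵢ = 2.02 + 1.25 + 0.69 + 0.94 = 4.90
α = (k/(k−1))·(1 − Σσ²ᵢ/total variance) = (4/3)·(1 − 4.90/8.24) = 0.54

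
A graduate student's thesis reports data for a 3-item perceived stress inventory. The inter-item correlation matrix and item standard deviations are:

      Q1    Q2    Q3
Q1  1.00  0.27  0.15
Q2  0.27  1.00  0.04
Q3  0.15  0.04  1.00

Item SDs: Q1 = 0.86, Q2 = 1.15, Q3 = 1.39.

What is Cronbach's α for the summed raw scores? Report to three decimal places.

Σσ²ᵢ = 0.86² + 1.15² + 1.39² = 3.9942
Covariances σ_ij = r_ij · s_i · s_j:
  σ(Q1,Q2) = 0.27 × 0.86 × 1.15 = 0.2670
  σ(Q1,Q3) = 0.15 × 0.86 × 1.39 = 0.1793
  σ(Q2,Q3) = 0.04 × 1.15 × 1.39 = 0.0639
σ²_T = Σσ²ᵢ + 2·Σσ_ij = 3.9942 + 2 × 0.5102 = 5.0146
α = (3/2)·(1 − 3.9942/5.0146) = 0.305

α = 0.305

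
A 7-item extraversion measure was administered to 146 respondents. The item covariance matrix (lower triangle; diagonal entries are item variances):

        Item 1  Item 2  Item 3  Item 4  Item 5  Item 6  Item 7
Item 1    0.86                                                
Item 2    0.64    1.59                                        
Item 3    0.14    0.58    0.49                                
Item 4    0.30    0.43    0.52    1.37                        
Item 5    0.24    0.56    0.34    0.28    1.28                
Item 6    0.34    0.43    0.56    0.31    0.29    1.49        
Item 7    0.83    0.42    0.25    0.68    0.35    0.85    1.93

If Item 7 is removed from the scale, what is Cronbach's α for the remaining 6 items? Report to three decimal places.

α = 0.753

Remaining items: Item 1, Item 2, Item 3, Item 4, Item 5, Item 6 (k = 6).
sum of item variances = 0.86 + 1.59 + 0.49 + 1.37 + 1.28 + 1.49 = 7.08
Var(T) = 7.08 + 2 × 5.96 = 19.00
α (item deleted) = (6/5)·(1 − 7.08/19.00) = 0.753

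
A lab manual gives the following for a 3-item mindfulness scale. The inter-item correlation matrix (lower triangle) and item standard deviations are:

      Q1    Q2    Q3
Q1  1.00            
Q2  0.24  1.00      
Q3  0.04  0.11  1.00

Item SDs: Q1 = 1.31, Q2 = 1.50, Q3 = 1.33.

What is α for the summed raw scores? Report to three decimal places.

Σσ²ᵢ = 1.31² + 1.50² + 1.33² = 5.7350
Covariances σ_ij = r_ij · s_i · s_j:
  σ(Q1,Q2) = 0.24 × 1.31 × 1.50 = 0.4716
  σ(Q1,Q3) = 0.04 × 1.31 × 1.33 = 0.0697
  σ(Q2,Q3) = 0.11 × 1.50 × 1.33 = 0.2195
σ²_T = Σσ²ᵢ + 2·Σσ_ij = 5.7350 + 2 × 0.7608 = 7.2566
α = (3/2)·(1 − 5.7350/7.2566) = 0.315

α = 0.315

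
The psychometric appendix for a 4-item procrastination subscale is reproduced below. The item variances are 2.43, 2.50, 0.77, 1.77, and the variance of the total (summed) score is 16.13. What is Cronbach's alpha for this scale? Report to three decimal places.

Σσ²ᵢ = 2.43 + 2.50 + 0.77 + 1.77 = 7.47
α = (k/(k−1))·(1 − Σσ²ᵢ/σ²_T) = (4/3)·(1 − 7.47/16.13) = 0.716

Cronbach's alpha = 0.716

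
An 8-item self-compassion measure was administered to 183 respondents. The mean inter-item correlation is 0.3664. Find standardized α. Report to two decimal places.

α = 0.82

Standardized α = k·r̄ / (1 + (k−1)·r̄) = 8 × 0.3664 / (1 + 7 × 0.3664)
  = 2.9312 / 3.5648 = 0.82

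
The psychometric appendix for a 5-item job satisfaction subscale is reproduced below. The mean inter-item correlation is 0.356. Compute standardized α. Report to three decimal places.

standardized α = 0.734

Standardized α = k·r̄ / (1 + (k−1)·r̄) = 5 × 0.356 / (1 + 4 × 0.356)
  = 1.7800 / 2.4240 = 0.734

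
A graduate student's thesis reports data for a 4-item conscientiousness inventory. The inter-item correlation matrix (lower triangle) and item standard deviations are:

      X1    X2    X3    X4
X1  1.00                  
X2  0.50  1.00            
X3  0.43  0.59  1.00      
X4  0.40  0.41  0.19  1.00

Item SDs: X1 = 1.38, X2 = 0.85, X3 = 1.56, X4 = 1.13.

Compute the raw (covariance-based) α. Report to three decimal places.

Σσ²ᵢ = 1.38² + 0.85² + 1.56² + 1.13² = 6.3374
Covariances σ_ij = r_ij · s_i · s_j:
  σ(X1,X2) = 0.50 × 1.38 × 0.85 = 0.5865
  σ(X1,X3) = 0.43 × 1.38 × 1.56 = 0.9257
  σ(X1,X4) = 0.40 × 1.38 × 1.13 = 0.6238
  σ(X2,X3) = 0.59 × 0.85 × 1.56 = 0.7823
  σ(X2,X4) = 0.41 × 0.85 × 1.13 = 0.3938
  σ(X3,X4) = 0.19 × 1.56 × 1.13 = 0.3349
σ²_T = Σσ²ᵢ + 2·Σσ_ij = 6.3374 + 2 × 3.6470 = 13.6314
α = (4/3)·(1 − 6.3374/13.6314) = 0.713

α = 0.713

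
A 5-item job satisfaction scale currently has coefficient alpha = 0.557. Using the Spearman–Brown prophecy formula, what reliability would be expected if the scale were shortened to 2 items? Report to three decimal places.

predicted reliability = 0.335

Length factor m = 2/5 = 0.4000
α' = m·α / (1 − (1−m)·α)
   = 2/5 × 0.557 / (1 − (1 − 2/5) × 0.557)
   = 0.2228 / 0.6658 = 0.335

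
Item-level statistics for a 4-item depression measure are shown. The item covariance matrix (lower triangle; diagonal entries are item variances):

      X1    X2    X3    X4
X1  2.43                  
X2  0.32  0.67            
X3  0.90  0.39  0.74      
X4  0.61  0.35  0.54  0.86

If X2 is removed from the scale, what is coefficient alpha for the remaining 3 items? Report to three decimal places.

α = 0.756

Remaining items: X1, X3, X4 (k = 3).
Σσ²ᵢ = 2.43 + 0.74 + 0.86 = 4.03
σ²_total = 4.03 + 2 × 2.05 = 8.13
α (item deleted) = (3/2)·(1 − 4.03/8.13) = 0.756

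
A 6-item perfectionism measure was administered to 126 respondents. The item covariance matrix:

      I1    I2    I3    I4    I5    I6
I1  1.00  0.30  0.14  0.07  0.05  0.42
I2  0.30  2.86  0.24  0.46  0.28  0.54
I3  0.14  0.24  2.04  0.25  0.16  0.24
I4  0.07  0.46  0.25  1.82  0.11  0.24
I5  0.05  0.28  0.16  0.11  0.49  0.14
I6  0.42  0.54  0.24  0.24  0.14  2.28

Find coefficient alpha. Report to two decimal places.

coefficient alpha = 0.49

sum of item variances = 1.00 + 2.86 + 2.04 + 1.82 + 0.49 + 2.28 = 10.49
Sum of the distinct covariances = 3.64
Var(T) = 10.49 + 2 × 3.64 = 17.77
α = (k/(k−1))·(1 − sum of item variances/Var(T)) = (6/5)·(1 − 10.49/17.77) = 0.49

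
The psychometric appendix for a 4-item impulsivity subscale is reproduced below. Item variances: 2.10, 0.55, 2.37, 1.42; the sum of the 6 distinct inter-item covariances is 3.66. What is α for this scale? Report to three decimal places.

ΣVar(i) = 2.10 + 0.55 + 2.37 + 1.42 = 6.44
Sum of distinct covariances = 3.66
Var(T) = ΣVar(i) + 2·Σcov = 6.44 + 2 × 3.66 = 13.76
α = (4/3)·(1 − 6.44/13.76) = 0.709

α = 0.709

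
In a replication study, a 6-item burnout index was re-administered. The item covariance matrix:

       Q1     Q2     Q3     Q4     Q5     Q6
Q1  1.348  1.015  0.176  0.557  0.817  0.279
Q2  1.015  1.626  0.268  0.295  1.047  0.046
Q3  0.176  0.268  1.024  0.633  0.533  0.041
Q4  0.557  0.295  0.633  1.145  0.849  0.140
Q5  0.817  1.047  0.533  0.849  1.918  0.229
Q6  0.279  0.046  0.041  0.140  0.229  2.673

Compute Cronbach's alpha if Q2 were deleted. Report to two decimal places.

Cronbach's alpha = 0.64

Remaining items: Q1, Q3, Q4, Q5, Q6 (k = 5).
sum of item variances = 1.348 + 1.024 + 1.145 + 1.918 + 2.673 = 8.108
σ²_total = 8.108 + 2 × 4.254 = 16.616
α (item deleted) = (5/4)·(1 − 8.108/16.616) = 0.64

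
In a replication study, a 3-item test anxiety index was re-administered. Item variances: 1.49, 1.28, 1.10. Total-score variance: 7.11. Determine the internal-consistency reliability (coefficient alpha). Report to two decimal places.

Σσᵢ² = 1.49 + 1.28 + 1.10 = 3.87
α = (k/(k−1))·(1 − Σσᵢ²/Var(T)) = (3/2)·(1 − 3.87/7.11) = 0.68

coefficient alpha = 0.68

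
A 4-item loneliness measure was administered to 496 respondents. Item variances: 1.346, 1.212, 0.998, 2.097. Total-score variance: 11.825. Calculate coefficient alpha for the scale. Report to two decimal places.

Σσᵢ² = 1.346 + 1.212 + 0.998 + 2.097 = 5.653
α = (k/(k−1))·(1 − Σσᵢ²/σ²_total) = (4/3)·(1 − 5.653/11.825) = 0.70

α = 0.70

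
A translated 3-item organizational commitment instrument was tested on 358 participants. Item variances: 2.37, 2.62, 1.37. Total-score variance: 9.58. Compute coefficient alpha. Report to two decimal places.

coefficient alpha = 0.50

Σσᵢ² = 2.37 + 2.62 + 1.37 = 6.36
α = (k/(k−1))·(1 − Σσᵢ²/total variance) = (3/2)·(1 − 6.36/9.58) = 0.50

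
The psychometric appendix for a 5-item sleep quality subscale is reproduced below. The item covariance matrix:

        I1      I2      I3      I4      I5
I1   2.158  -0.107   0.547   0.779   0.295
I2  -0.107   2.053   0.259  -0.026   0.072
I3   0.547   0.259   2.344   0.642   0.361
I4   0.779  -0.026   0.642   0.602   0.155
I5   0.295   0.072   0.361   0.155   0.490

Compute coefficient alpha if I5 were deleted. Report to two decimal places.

coefficient alpha = 0.49

Remaining items: I1, I2, I3, I4 (k = 4).
Σσᵢ² = 2.158 + 2.053 + 2.344 + 0.602 = 7.157
total variance = 7.157 + 2 × 2.094 = 11.345
α (item deleted) = (4/3)·(1 − 7.157/11.345) = 0.49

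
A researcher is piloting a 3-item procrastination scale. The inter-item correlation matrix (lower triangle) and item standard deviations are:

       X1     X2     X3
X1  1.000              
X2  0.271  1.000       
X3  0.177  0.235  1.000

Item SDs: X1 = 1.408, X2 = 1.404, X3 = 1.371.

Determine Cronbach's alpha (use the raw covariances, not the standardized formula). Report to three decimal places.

Cronbach's alpha = 0.470

Σσ²ᵢ = 1.408² + 1.404² + 1.371² = 5.8333
Covariances σ_ij = r_ij · s_i · s_j:
  σ(X1,X2) = 0.271 × 1.408 × 1.404 = 0.5357
  σ(X1,X3) = 0.177 × 1.408 × 1.371 = 0.3417
  σ(X2,X3) = 0.235 × 1.404 × 1.371 = 0.4523
σ²_T = Σσ²ᵢ + 2·Σσ_ij = 5.8333 + 2 × 1.3297 = 8.4927
α = (3/2)·(1 − 5.8333/8.4927) = 0.470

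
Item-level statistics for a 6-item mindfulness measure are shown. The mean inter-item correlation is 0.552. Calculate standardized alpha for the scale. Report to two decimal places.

standardized alpha = 0.88

Standardized α = k·r̄ / (1 + (k−1)·r̄) = 6 × 0.552 / (1 + 5 × 0.552)
  = 3.3120 / 3.7600 = 0.88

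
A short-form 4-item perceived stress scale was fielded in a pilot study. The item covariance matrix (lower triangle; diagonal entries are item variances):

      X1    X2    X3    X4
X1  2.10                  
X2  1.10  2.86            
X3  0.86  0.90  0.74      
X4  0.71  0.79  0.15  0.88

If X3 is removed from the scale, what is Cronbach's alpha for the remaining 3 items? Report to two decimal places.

Remaining items: X1, X2, X4 (k = 3).
Σσᵢ² = 2.10 + 2.86 + 0.88 = 5.84
σ²_T = 5.84 + 2 × 2.60 = 11.04
α (item deleted) = (3/2)·(1 − 5.84/11.04) = 0.71

Cronbach's alpha = 0.71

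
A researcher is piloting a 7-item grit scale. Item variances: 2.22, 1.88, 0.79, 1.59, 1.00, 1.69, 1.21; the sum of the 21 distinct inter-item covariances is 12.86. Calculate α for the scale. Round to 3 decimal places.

α = 0.831

ΣVar(i) = 2.22 + 1.88 + 0.79 + 1.59 + 1.00 + 1.69 + 1.21 = 10.38
Sum of distinct covariances = 12.86
σ²_total = ΣVar(i) + 2·Σcov = 10.38 + 2 × 12.86 = 36.10
α = (7/6)·(1 − 10.38/36.10) = 0.831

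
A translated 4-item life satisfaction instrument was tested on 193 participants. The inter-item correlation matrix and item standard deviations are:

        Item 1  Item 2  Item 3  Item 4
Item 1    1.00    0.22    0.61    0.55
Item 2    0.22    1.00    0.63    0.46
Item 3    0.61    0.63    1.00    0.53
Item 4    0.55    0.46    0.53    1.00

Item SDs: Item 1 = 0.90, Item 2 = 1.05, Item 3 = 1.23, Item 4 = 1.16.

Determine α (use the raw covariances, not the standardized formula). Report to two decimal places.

α = 0.80

Σσ²ᵢ = 0.90² + 1.05² + 1.23² + 1.16² = 4.7710
Covariances σ_ij = r_ij · s_i · s_j:
  σ(Item 1,Item 2) = 0.22 × 0.90 × 1.05 = 0.2079
  σ(Item 1,Item 3) = 0.61 × 0.90 × 1.23 = 0.6753
  σ(Item 1,Item 4) = 0.55 × 0.90 × 1.16 = 0.5742
  σ(Item 2,Item 3) = 0.63 × 1.05 × 1.23 = 0.8136
  σ(Item 2,Item 4) = 0.46 × 1.05 × 1.16 = 0.5603
  σ(Item 3,Item 4) = 0.53 × 1.23 × 1.16 = 0.7562
σ²_T = Σσ²ᵢ + 2·Σσ_ij = 4.7710 + 2 × 3.5875 = 11.9460
α = (4/3)·(1 − 4.7710/11.9460) = 0.80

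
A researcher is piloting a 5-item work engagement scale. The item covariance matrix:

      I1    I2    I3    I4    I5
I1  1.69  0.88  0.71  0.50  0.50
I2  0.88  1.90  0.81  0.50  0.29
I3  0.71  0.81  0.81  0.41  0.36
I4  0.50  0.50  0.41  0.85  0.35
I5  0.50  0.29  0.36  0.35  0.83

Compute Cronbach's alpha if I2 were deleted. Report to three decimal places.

α = 0.767

Remaining items: I1, I3, I4, I5 (k = 4).
ΣVar(i) = 1.69 + 0.81 + 0.85 + 0.83 = 4.18
Var(T) = 4.18 + 2 × 2.83 = 9.84
α (item deleted) = (4/3)·(1 − 4.18/9.84) = 0.767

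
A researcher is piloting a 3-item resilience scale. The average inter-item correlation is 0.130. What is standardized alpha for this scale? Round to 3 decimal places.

Standardized α = k·r̄ / (1 + (k−1)·r̄) = 3 × 0.130 / (1 + 2 × 0.130)
  = 0.3900 / 1.2600 = 0.310

α = 0.310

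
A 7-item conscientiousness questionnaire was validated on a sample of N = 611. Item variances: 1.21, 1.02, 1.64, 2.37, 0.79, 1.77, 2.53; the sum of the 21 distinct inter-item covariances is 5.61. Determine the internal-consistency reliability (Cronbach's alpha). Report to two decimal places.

Cronbach's alpha = 0.58

Σσ²ᵢ = 1.21 + 1.02 + 1.64 + 2.37 + 0.79 + 1.77 + 2.53 = 11.33
Sum of distinct covariances = 5.61
total variance = Σσ²ᵢ + 2·Σcov = 11.33 + 2 × 5.61 = 22.55
α = (7/6)·(1 − 11.33/22.55) = 0.58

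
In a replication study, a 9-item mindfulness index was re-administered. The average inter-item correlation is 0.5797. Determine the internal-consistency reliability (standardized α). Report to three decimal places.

Standardized α = k·r̄ / (1 + (k−1)·r̄) = 9 × 0.5797 / (1 + 8 × 0.5797)
  = 5.2173 / 5.6376 = 0.925

standardized α = 0.925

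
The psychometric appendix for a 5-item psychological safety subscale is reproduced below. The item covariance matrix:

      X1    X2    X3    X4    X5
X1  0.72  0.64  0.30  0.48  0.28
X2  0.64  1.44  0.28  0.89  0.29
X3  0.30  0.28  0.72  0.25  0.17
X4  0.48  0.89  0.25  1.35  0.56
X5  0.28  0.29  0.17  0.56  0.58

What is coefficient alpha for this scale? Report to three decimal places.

α = 0.791

ΣVar(i) = 0.72 + 1.44 + 0.72 + 1.35 + 0.58 = 4.81
Sum of off-diagonal covariances = 4.14
Var(T) = 4.81 + 2 × 4.14 = 13.09
α = (k/(k−1))·(1 − ΣVar(i)/Var(T)) = (5/4)·(1 − 4.81/13.09) = 0.791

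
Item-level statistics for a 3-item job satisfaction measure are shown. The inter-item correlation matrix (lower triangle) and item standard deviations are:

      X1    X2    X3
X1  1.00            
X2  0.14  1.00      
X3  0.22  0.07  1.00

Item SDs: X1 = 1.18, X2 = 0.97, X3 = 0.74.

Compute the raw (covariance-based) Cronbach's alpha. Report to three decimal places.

Σσ²ᵢ = 1.18² + 0.97² + 0.74² = 2.8809
Covariances σ_ij = r_ij · s_i · s_j:
  σ(X1,X2) = 0.14 × 1.18 × 0.97 = 0.1602
  σ(X1,X3) = 0.22 × 1.18 × 0.74 = 0.1921
  σ(X2,X3) = 0.07 × 0.97 × 0.74 = 0.0502
σ²_T = Σσ²ᵢ + 2·Σσ_ij = 2.8809 + 2 × 0.4025 = 3.6859
α = (3/2)·(1 − 2.8809/3.6859) = 0.328

α = 0.328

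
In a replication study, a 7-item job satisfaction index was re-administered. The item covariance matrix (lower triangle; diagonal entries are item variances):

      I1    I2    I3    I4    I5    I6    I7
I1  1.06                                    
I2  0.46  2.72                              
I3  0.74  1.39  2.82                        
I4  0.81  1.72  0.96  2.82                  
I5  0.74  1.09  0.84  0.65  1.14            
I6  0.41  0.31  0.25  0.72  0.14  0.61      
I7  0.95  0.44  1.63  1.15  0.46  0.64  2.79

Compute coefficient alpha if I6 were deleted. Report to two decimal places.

coefficient alpha = 0.81

Remaining items: I1, I2, I3, I4, I5, I7 (k = 6).
ΣVar(i) = 1.06 + 2.72 + 2.82 + 2.82 + 1.14 + 2.79 = 13.35
Var(T) = 13.35 + 2 × 14.03 = 41.41
α (item deleted) = (6/5)·(1 − 13.35/41.41) = 0.81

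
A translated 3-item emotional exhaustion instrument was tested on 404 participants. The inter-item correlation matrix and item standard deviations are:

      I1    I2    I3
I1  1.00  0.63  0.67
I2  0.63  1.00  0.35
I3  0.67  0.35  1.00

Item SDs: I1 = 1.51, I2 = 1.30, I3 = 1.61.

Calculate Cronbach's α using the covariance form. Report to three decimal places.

Σσ²ᵢ = 1.51² + 1.30² + 1.61² = 6.5622
Covariances σ_ij = r_ij · s_i · s_j:
  σ(I1,I2) = 0.63 × 1.51 × 1.30 = 1.2367
  σ(I1,I3) = 0.67 × 1.51 × 1.61 = 1.6288
  σ(I2,I3) = 0.35 × 1.30 × 1.61 = 0.7326
σ²_T = Σσ²ᵢ + 2·Σσ_ij = 6.5622 + 2 × 3.5981 = 13.7584
α = (3/2)·(1 − 6.5622/13.7584) = 0.785

Cronbach's α = 0.785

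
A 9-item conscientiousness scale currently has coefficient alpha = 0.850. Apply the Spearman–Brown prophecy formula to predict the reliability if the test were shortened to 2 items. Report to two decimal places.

predicted reliability = 0.56

Length factor m = 2/9 = 0.2222
α' = m·α / (1 − (1−m)·α)
   = 2/9 × 0.850 / (1 − (1 − 2/9) × 0.850)
   = 0.1889 / 0.3389 = 0.56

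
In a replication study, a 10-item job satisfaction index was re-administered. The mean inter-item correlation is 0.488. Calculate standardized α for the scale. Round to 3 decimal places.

Standardized α = k·r̄ / (1 + (k−1)·r̄) = 10 × 0.488 / (1 + 9 × 0.488)
  = 4.8800 / 5.3920 = 0.905

standardized α = 0.905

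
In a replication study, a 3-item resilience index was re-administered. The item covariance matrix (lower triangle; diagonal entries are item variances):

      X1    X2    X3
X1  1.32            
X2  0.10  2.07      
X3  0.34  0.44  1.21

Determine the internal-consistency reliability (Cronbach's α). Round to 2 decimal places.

Σσ²ᵢ = 1.32 + 2.07 + 1.21 = 4.60
Σ_{i<j} σ_ij = 0.88
σ²_T = 4.60 + 2 × 0.88 = 6.36
α = (k/(k−1))·(1 − Σσ²ᵢ/σ²_T) = (3/2)·(1 − 4.60/6.36) = 0.42

Cronbach's α = 0.42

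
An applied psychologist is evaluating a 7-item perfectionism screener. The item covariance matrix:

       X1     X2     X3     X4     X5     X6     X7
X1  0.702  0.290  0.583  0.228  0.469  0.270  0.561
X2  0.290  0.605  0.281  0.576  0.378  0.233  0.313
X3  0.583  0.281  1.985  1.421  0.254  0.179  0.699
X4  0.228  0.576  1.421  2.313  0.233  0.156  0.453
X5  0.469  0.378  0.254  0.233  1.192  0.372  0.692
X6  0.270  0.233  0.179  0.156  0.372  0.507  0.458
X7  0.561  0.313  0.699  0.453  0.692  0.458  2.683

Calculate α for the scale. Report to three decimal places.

Σσᵢ² = 0.702 + 0.605 + 1.985 + 2.313 + 1.192 + 0.507 + 2.683 = 9.987
Σ_{i<j} σ_ij = 9.099
total variance = 9.987 + 2 × 9.099 = 28.185
α = (k/(k−1))·(1 − Σσᵢ²/total variance) = (7/6)·(1 − 9.987/28.185) = 0.753

α = 0.753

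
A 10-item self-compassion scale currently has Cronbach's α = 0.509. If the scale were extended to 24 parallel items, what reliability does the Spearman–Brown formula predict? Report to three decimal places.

predicted reliability = 0.713

Length factor m = 24/10 = 2.4000
α' = m·α / (1 + (m−1)·α)
   = 24/10 × 0.509 / (1 + (24/10 − 1) × 0.509)
   = 1.2216 / 1.7126 = 0.713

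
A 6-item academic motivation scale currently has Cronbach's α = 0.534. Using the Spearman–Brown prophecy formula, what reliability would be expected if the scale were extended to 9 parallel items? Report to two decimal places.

predicted reliability = 0.63

Length factor m = 9/6 = 1.5000
α' = m·α / (1 + (m−1)·α)
   = 9/6 × 0.534 / (1 + (9/6 − 1) × 0.534)
   = 0.8010 / 1.2670 = 0.63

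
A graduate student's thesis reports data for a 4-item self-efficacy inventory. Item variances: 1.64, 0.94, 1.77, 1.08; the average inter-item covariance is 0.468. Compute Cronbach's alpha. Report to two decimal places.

α = 0.68

sum of item variances = 1.64 + 0.94 + 1.77 + 1.08 = 5.43
Sum of the 6 distinct covariances = 6 × 0.468 = 2.808
σ²_T = sum of item variances + 2·Σcov = 5.43 + 2 × 2.808 = 11.046
α = (4/3)·(1 − 5.43/11.046) = 0.68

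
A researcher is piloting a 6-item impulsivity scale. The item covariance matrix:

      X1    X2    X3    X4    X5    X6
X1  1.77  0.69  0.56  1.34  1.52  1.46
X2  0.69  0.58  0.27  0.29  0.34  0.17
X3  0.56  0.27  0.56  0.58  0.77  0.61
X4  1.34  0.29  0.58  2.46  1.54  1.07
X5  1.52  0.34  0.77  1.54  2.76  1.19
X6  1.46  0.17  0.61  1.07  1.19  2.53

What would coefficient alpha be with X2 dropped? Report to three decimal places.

Remaining items: X1, X3, X4, X5, X6 (k = 5).
Σσ²ᵢ = 1.77 + 0.56 + 2.46 + 2.76 + 2.53 = 10.08
σ²_total = 10.08 + 2 × 10.64 = 31.36
α (item deleted) = (5/4)·(1 − 10.08/31.36) = 0.848

coefficient alpha = 0.848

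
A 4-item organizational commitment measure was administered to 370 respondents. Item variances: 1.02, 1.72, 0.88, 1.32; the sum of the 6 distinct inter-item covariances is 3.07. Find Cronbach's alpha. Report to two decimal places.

Σσ²ᵢ = 1.02 + 1.72 + 0.88 + 1.32 = 4.94
Sum of distinct covariances = 3.07
σ²_T = Σσ²ᵢ + 2·Σcov = 4.94 + 2 × 3.07 = 11.08
α = (4/3)·(1 − 4.94/11.08) = 0.74

Cronbach's alpha = 0.74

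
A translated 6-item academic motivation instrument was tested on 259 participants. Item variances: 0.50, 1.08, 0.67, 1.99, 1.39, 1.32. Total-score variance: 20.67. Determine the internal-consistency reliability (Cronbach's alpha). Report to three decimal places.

α = 0.797

Σσᵢ² = 0.50 + 1.08 + 0.67 + 1.99 + 1.39 + 1.32 = 6.95
α = (k/(k−1))·(1 − Σσᵢ²/total variance) = (6/5)·(1 − 6.95/20.67) = 0.797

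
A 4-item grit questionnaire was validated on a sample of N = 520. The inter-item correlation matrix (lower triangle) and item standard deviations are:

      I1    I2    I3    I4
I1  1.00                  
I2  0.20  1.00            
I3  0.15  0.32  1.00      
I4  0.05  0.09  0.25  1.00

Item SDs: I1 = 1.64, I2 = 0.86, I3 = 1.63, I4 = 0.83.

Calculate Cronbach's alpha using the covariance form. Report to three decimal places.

Σσ²ᵢ = 1.64² + 0.86² + 1.63² + 0.83² = 6.7750
Covariances σ_ij = r_ij · s_i · s_j:
  σ(I1,I2) = 0.20 × 1.64 × 0.86 = 0.2821
  σ(I1,I3) = 0.15 × 1.64 × 1.63 = 0.4010
  σ(I1,I4) = 0.05 × 1.64 × 0.83 = 0.0681
  σ(I2,I3) = 0.32 × 0.86 × 1.63 = 0.4486
  σ(I2,I4) = 0.09 × 0.86 × 0.83 = 0.0642
  σ(I3,I4) = 0.25 × 1.63 × 0.83 = 0.3382
σ²_T = Σσ²ᵢ + 2·Σσ_ij = 6.7750 + 2 × 1.6022 = 9.9794
α = (4/3)·(1 − 6.7750/9.9794) = 0.428

α = 0.428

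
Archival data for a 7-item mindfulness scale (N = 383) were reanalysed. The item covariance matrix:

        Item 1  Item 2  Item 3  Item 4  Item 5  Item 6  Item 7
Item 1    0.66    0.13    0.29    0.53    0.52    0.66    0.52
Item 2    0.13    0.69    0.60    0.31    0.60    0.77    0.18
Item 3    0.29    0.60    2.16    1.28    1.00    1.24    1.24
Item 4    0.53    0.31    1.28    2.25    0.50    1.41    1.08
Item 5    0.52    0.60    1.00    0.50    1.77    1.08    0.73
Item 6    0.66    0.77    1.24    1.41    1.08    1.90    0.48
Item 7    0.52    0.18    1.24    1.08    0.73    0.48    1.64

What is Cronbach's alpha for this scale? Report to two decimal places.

sum of item variances = 0.66 + 0.69 + 2.16 + 2.25 + 1.77 + 1.90 + 1.64 = 11.07
Σ_{i<j} σ_ij = 15.15
Var(T) = 11.07 + 2 × 15.15 = 41.37
α = (k/(k−1))·(1 − sum of item variances/Var(T)) = (7/6)·(1 − 11.07/41.37) = 0.85

Cronbach's alpha = 0.85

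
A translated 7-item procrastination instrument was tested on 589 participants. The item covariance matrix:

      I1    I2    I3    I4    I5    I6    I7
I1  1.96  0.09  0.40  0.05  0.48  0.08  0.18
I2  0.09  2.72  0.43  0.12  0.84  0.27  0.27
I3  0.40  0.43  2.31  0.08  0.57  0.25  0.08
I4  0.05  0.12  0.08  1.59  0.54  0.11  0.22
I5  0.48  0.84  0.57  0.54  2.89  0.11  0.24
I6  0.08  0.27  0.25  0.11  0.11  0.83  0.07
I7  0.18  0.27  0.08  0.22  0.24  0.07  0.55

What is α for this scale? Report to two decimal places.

ΣVar(i) = 1.96 + 2.72 + 2.31 + 1.59 + 2.89 + 0.83 + 0.55 = 12.85
Σ_{i<j} σ_ij = 5.48
Var(T) = 12.85 + 2 × 5.48 = 23.81
α = (k/(k−1))·(1 − ΣVar(i)/Var(T)) = (7/6)·(1 − 12.85/23.81) = 0.54

α = 0.54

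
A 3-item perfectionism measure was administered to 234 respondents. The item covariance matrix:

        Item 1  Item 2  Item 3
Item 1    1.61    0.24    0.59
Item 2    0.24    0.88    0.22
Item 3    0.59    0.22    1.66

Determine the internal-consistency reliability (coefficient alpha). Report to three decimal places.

α = 0.504

sum of item variances = 1.61 + 0.88 + 1.66 = 4.15
Sum of the distinct covariances = 1.05
σ²_T = 4.15 + 2 × 1.05 = 6.25
α = (k/(k−1))·(1 − sum of item variances/σ²_T) = (3/2)·(1 − 4.15/6.25) = 0.504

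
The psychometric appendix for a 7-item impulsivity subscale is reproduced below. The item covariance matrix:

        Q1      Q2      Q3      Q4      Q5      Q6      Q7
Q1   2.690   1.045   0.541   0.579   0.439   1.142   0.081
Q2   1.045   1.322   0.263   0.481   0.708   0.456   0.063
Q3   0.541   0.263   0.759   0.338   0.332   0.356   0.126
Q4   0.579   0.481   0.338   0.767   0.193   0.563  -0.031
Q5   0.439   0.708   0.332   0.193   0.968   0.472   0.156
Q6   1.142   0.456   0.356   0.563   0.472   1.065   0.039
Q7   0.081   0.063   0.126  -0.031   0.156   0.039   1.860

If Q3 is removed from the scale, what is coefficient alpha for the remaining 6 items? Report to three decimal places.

α = 0.715

Remaining items: Q1, Q2, Q4, Q5, Q6, Q7 (k = 6).
Σσᵢ² = 2.690 + 1.322 + 0.767 + 0.968 + 1.065 + 1.860 = 8.672
total variance = 8.672 + 2 × 6.386 = 21.444
α (item deleted) = (6/5)·(1 − 8.672/21.444) = 0.715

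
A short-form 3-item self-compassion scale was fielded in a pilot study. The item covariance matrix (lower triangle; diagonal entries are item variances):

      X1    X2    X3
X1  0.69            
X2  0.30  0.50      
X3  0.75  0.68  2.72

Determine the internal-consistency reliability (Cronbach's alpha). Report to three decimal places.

Σσᵢ² = 0.69 + 0.50 + 2.72 = 3.91
Sum of off-diagonal covariances = 1.73
Var(T) = 3.91 + 2 × 1.73 = 7.37
α = (k/(k−1))·(1 − Σσᵢ²/Var(T)) = (3/2)·(1 − 3.91/7.37) = 0.704

Cronbach's alpha = 0.704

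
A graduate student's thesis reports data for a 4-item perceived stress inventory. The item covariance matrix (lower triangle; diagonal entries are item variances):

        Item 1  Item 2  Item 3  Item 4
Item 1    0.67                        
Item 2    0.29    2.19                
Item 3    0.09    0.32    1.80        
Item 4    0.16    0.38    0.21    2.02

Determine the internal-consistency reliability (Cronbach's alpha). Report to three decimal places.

Σσ²ᵢ = 0.67 + 2.19 + 1.80 + 2.02 = 6.68
Sum of off-diagonal covariances = 1.45
σ²_T = 6.68 + 2 × 1.45 = 9.58
α = (k/(k−1))·(1 − Σσ²ᵢ/σ²_T) = (4/3)·(1 − 6.68/9.58) = 0.404

Cronbach's alpha = 0.404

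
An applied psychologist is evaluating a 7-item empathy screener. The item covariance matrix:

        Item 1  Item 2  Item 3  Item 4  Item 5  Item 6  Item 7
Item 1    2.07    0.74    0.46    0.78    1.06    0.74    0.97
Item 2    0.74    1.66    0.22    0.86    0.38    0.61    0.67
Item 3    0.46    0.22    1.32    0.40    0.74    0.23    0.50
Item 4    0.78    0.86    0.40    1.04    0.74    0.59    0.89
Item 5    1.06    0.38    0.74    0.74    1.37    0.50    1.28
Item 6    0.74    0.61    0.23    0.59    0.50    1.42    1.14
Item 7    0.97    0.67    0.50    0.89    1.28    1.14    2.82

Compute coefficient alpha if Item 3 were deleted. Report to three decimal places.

coefficient alpha = 0.837

Remaining items: Item 1, Item 2, Item 4, Item 5, Item 6, Item 7 (k = 6).
ΣVar(i) = 2.07 + 1.66 + 1.04 + 1.37 + 1.42 + 2.82 = 10.38
total variance = 10.38 + 2 × 11.95 = 34.28
α (item deleted) = (6/5)·(1 − 10.38/34.28) = 0.837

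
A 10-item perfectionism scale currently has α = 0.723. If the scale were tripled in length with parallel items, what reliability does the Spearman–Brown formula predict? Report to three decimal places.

Length factor m = 3
α' = m·α / (1 + (m−1)·α)
   = 3 × 0.723 / (1 + (3 − 1) × 0.723)
   = 2.1690 / 2.4460 = 0.887

predicted reliability = 0.887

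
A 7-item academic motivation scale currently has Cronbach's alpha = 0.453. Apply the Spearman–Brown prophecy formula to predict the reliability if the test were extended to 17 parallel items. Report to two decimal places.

predicted reliability = 0.67

Length factor m = 17/7 = 2.4286
α' = m·α / (1 + (m−1)·α)
   = 17/7 × 0.453 / (1 + (17/7 − 1) × 0.453)
   = 1.1001 / 1.6471 = 0.67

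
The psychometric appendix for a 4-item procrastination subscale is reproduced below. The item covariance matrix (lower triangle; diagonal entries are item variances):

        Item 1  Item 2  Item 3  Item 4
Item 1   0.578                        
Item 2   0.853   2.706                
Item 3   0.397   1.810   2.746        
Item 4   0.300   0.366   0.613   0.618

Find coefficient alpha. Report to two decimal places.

sum of item variances = 0.578 + 2.706 + 2.746 + 0.618 = 6.648
Sum of the distinct covariances = 4.339
σ²_T = 6.648 + 2 × 4.339 = 15.326
α = (k/(k−1))·(1 − sum of item variances/σ²_T) = (4/3)·(1 − 6.648/15.326) = 0.75

α = 0.75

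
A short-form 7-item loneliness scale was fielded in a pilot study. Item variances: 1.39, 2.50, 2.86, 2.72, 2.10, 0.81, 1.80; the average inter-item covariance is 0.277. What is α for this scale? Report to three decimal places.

α = 0.526

Σσᵢ² = 1.39 + 2.50 + 2.86 + 2.72 + 2.10 + 0.81 + 1.80 = 14.18
Sum of the 21 distinct covariances = 21 × 0.277 = 5.817
σ²_T = Σσᵢ² + 2·Σcov = 14.18 + 2 × 5.817 = 25.814
α = (7/6)·(1 − 14.18/25.814) = 0.526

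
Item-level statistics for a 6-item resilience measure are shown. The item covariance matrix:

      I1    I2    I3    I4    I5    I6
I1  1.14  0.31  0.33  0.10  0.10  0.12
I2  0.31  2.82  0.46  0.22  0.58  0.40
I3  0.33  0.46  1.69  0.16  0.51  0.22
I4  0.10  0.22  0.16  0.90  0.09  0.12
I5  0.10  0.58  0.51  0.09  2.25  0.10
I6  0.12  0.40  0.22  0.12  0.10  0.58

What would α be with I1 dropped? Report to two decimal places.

Remaining items: I2, I3, I4, I5, I6 (k = 5).
sum of item variances = 2.82 + 1.69 + 0.90 + 2.25 + 0.58 = 8.24
σ²_T = 8.24 + 2 × 2.86 = 13.96
α (item deleted) = (5/4)·(1 − 8.24/13.96) = 0.51

α = 0.51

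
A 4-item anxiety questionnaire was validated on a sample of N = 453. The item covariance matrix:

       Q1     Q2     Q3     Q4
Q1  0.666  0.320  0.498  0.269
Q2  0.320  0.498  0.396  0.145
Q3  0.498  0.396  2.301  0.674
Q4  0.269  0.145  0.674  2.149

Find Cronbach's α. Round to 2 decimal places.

sum of item variances = 0.666 + 0.498 + 2.301 + 2.149 = 5.614
Sum of off-diagonal covariances = 2.302
σ²_T = 5.614 + 2 × 2.302 = 10.218
α = (k/(k−1))·(1 − sum of item variances/σ²_T) = (4/3)·(1 − 5.614/10.218) = 0.60

α = 0.60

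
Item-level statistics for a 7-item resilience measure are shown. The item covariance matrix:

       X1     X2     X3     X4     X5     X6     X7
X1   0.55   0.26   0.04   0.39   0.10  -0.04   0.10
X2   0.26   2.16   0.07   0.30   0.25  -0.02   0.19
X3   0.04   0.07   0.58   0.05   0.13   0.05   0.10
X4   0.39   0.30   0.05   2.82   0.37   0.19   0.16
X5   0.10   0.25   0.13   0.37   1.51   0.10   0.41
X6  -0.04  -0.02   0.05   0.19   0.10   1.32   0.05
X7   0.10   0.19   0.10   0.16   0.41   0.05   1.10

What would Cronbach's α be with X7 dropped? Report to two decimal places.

Remaining items: X1, X2, X3, X4, X5, X6 (k = 6).
Σσᵢ² = 0.55 + 2.16 + 0.58 + 2.82 + 1.51 + 1.32 = 8.94
total variance = 8.94 + 2 × 2.24 = 13.42
α (item deleted) = (6/5)·(1 − 8.94/13.42) = 0.40

Cronbach's α = 0.40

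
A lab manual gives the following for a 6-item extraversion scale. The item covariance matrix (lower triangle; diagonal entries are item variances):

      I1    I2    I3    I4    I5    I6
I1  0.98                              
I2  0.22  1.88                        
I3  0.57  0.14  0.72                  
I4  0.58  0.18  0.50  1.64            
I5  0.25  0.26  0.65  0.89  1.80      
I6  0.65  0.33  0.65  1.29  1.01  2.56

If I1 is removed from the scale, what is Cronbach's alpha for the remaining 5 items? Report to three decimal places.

α = 0.723

Remaining items: I2, I3, I4, I5, I6 (k = 5).
Σσᵢ² = 1.88 + 0.72 + 1.64 + 1.80 + 2.56 = 8.60
σ²_total = 8.60 + 2 × 5.90 = 20.40
α (item deleted) = (5/4)·(1 − 8.60/20.40) = 0.723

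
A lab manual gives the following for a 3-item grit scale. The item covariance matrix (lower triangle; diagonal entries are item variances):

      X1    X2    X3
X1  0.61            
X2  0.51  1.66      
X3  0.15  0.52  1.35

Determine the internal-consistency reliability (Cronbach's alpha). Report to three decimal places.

Cronbach's alpha = 0.592

sum of item variances = 0.61 + 1.66 + 1.35 = 3.62
Σ_{i<j} σ_ij = 1.18
Var(T) = 3.62 + 2 × 1.18 = 5.98
α = (k/(k−1))·(1 − sum of item variances/Var(T)) = (3/2)·(1 − 3.62/5.98) = 0.592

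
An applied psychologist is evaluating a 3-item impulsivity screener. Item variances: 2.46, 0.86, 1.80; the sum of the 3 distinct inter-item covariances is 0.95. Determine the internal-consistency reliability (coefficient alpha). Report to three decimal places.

coefficient alpha = 0.406

Σσ²ᵢ = 2.46 + 0.86 + 1.80 = 5.12
Sum of distinct covariances = 0.95
σ²_T = Σσ²ᵢ + 2·Σcov = 5.12 + 2 × 0.95 = 7.02
α = (3/2)·(1 − 5.12/7.02) = 0.406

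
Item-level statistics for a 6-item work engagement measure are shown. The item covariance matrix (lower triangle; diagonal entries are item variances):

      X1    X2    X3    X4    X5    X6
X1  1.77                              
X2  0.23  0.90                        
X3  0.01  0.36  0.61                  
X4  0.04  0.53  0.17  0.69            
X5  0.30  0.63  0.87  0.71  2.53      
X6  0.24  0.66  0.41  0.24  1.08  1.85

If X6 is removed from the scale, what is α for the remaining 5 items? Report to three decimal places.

α = 0.678

Remaining items: X1, X2, X3, X4, X5 (k = 5).
sum of item variances = 1.77 + 0.90 + 0.61 + 0.69 + 2.53 = 6.50
total variance = 6.50 + 2 × 3.85 = 14.20
α (item deleted) = (5/4)·(1 − 6.50/14.20) = 0.678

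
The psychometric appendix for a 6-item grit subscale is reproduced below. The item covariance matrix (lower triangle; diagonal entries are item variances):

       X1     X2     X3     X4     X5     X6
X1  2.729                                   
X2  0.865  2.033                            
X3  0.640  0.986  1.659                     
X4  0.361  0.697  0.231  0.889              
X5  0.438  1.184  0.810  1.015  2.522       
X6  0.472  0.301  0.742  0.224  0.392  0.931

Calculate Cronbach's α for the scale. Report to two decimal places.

Σσ²ᵢ = 2.729 + 2.033 + 1.659 + 0.889 + 2.522 + 0.931 = 10.763
Sum of the distinct covariances = 9.358
σ²_T = 10.763 + 2 × 9.358 = 29.479
α = (k/(k−1))·(1 − Σσ²ᵢ/σ²_T) = (6/5)·(1 − 10.763/29.479) = 0.76

Cronbach's α = 0.76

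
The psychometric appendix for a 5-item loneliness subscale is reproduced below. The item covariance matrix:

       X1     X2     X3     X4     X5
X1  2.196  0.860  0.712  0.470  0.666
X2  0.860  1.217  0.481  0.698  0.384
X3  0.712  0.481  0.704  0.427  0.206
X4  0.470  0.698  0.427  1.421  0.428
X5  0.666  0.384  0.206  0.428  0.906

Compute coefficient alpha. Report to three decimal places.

α = 0.779

sum of item variances = 2.196 + 1.217 + 0.704 + 1.421 + 0.906 = 6.444
Sum of the distinct covariances = 5.332
Var(T) = 6.444 + 2 × 5.332 = 17.108
α = (k/(k−1))·(1 − sum of item variances/Var(T)) = (5/4)·(1 − 6.444/17.108) = 0.779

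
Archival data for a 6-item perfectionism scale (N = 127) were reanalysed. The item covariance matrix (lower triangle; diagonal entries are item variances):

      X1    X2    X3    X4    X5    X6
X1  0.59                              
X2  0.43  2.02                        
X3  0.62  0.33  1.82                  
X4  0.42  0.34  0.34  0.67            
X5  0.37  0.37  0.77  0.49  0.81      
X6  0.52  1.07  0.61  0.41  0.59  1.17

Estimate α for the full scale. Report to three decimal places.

Σσ²ᵢ = 0.59 + 2.02 + 1.82 + 0.67 + 0.81 + 1.17 = 7.08
Σ_{i<j} σ_ij = 7.68
σ²_T = 7.08 + 2 × 7.68 = 22.44
α = (k/(k−1))·(1 − Σσ²ᵢ/σ²_T) = (6/5)·(1 − 7.08/22.44) = 0.821

α = 0.821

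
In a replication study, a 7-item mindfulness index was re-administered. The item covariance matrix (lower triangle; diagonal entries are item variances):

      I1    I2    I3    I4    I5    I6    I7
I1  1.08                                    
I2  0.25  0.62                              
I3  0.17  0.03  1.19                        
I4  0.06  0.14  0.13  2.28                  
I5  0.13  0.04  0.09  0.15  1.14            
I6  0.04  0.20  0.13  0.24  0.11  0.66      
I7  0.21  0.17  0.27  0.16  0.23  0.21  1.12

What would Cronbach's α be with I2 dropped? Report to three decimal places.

Cronbach's α = 0.461

Remaining items: I1, I3, I4, I5, I6, I7 (k = 6).
sum of item variances = 1.08 + 1.19 + 2.28 + 1.14 + 0.66 + 1.12 = 7.47
Var(T) = 7.47 + 2 × 2.33 = 12.13
α (item deleted) = (6/5)·(1 − 7.47/12.13) = 0.461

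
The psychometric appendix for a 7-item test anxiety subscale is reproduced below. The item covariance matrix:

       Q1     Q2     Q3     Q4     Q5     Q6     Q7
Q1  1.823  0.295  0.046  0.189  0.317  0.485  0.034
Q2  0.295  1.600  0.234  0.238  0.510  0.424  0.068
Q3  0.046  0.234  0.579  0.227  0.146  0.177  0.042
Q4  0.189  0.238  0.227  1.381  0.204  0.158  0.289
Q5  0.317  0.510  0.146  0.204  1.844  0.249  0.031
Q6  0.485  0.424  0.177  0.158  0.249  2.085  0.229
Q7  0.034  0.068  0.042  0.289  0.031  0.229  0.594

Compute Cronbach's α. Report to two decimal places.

Cronbach's α = 0.56

Σσᵢ² = 1.823 + 1.600 + 0.579 + 1.381 + 1.844 + 2.085 + 0.594 = 9.906
Sum of off-diagonal covariances = 4.592
σ²_total = 9.906 + 2 × 4.592 = 19.090
α = (k/(k−1))·(1 − Σσᵢ²/σ²_total) = (7/6)·(1 − 9.906/19.090) = 0.56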